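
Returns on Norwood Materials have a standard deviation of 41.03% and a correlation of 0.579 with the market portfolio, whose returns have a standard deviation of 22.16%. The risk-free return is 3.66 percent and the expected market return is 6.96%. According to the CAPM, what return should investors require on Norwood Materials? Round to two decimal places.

β = ρ × σ_i / σ_m = 0.579 × 41.03% / 22.16% = 1.0720
MRP = 6.96% − 3.66% = 3.30%
E(R) = 3.66% + 1.0720 × 3.30% = 7.20%

7.20%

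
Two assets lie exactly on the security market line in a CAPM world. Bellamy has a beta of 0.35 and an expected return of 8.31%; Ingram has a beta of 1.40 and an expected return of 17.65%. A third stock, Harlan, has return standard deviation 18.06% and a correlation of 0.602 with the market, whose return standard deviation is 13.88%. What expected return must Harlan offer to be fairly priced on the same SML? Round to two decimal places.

12.16%

MRP = (17.65% − 8.31%) / (1.40 − 0.35) = 8.8952%
R_f = 8.31% − 0.35 × 8.8952% = 5.1967%
β_Harlan = ρ·σ_i/σ_m = 0.602 × 18.06 / 13.88 = 0.7833
E(R_Harlan) = R_f + β × MRP = 5.1967% + 0.7833 × 8.8952% = 12.16%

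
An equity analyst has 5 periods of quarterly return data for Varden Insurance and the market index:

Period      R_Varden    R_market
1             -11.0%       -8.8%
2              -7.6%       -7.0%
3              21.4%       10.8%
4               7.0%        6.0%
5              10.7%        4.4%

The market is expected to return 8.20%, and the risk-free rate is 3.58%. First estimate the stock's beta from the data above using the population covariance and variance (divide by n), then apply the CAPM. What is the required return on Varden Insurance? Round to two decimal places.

Mean R_i = (-11.0 − 7.6 + 21.4 + 7.0 + 10.7) / 5 = 4.1000%
Mean R_m = (-8.8 − 7.0 + 10.8 + 6.0 + 4.4) / 5 = 1.0800%
Σ(R_i − R̄_i)(R_m − R̄_m) = 448.0600  ⇒  Cov = 448.0600 / 5 = 89.6120
Σ(R_m − R̄_m)² = 292.6080  ⇒  Var(R_m) = 292.6080 / 5 = 58.5216
β = Cov / Var(R_m) = 89.6120 / 58.5216 = 1.5313
MRP = 8.20% − 3.58% = 4.62%
E(R) = R_f + β × MRP = 3.58% + 1.5313 × 4.62% = 10.65%

10.65%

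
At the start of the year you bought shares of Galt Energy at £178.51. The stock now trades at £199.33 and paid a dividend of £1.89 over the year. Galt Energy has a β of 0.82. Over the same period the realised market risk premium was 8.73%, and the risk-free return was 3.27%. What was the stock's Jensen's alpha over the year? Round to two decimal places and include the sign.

Realised HPR = (P1 + D1 − P0) / P0 = (199.33 + 1.89 − 178.51) / 178.51 = 22.71 / 178.51 = 12.7220%
CAPM required = R_f + β·MRP = 3.27% + 0.82 × 8.73% = 10.4286%
α = realised − required = 12.7220% − 10.4286% = +2.29%

+2.29%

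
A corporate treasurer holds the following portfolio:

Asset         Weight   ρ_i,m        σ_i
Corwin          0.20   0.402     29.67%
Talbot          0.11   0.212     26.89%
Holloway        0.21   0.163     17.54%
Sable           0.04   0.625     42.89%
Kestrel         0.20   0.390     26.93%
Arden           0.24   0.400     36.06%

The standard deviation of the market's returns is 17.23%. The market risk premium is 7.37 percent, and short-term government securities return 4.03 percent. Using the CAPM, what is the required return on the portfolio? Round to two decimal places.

β_Corwin = 0.402 × 29.67% / 17.23% = 0.6922
β_Talbot = 0.212 × 26.89% / 17.23% = 0.3309
β_Holloway = 0.163 × 17.54% / 17.23% = 0.1659
β_Sable = 0.625 × 42.89% / 17.23% = 1.5558
β_Kestrel = 0.390 × 26.93% / 17.23% = 0.6096
β_Arden = 0.400 × 36.06% / 17.23% = 0.8371
β_P = Σ w_i β_i = 0.20×0.6922 + 0.11×0.3309 + 0.21×0.1659 + 0.04×1.5558 + 0.20×0.6096 + 0.24×0.8371 = 0.5947
E(R_P) = R_f + β_P × MRP = 4.03% + 0.5947 × 7.37% = 8.41%

8.41%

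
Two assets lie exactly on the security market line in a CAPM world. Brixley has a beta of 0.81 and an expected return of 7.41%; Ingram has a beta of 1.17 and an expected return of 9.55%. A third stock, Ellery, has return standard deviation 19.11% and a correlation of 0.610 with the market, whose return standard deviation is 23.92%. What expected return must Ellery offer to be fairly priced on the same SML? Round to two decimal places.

MRP = (9.55% − 7.41%) / (1.17 − 0.81) = 5.9444%
R_f = 7.41% − 0.81 × 5.9444% = 2.5950%
β_Ellery = ρ·σ_i/σ_m = 0.610 × 19.11 / 23.92 = 0.4873
E(R_Ellery) = R_f + β × MRP = 2.5950% + 0.4873 × 5.9444% = 5.49%

5.49%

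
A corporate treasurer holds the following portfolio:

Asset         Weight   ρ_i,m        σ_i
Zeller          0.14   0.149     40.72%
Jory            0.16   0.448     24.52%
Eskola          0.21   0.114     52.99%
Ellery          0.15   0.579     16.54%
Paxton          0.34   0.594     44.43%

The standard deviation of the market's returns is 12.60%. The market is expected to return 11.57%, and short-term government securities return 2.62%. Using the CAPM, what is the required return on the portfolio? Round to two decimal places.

β_Zeller = 0.149 × 40.72% / 12.60% = 0.4815
β_Jory = 0.448 × 24.52% / 12.60% = 0.8718
β_Eskola = 0.114 × 52.99% / 12.60% = 0.4794
β_Ellery = 0.579 × 16.54% / 12.60% = 0.7601
β_Paxton = 0.594 × 44.43% / 12.60% = 2.0946
β_P = Σ w_i β_i = 0.14×0.4815 + 0.16×0.8718 + 0.21×0.4794 + 0.15×0.7601 + 0.34×2.0946 = 1.1338
MRP = 11.57% − 2.62% = 8.95%
E(R_P) = R_f + β_P × MRP = 2.62% + 1.1338 × 8.95% = 12.77%

12.77%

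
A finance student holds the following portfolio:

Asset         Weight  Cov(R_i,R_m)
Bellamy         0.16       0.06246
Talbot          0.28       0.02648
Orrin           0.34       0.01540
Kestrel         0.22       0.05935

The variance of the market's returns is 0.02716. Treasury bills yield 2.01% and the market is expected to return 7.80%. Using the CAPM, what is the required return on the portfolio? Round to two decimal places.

9.62%

β_Bellamy = 0.06246 / 0.02716 = 2.2997
β_Talbot = 0.02648 / 0.02716 = 0.9750
β_Orrin = 0.01540 / 0.02716 = 0.5670
β_Kestrel = 0.05935 / 0.02716 = 2.1852
β_P = Σ w_i β_i = 0.16×2.2997 + 0.28×0.9750 + 0.34×0.5670 + 0.22×2.1852 = 1.3145
MRP = 7.80% − 2.01% = 5.79%
E(R_P) = R_f + β_P × MRP = 2.01% + 1.3145 × 5.79% = 9.62%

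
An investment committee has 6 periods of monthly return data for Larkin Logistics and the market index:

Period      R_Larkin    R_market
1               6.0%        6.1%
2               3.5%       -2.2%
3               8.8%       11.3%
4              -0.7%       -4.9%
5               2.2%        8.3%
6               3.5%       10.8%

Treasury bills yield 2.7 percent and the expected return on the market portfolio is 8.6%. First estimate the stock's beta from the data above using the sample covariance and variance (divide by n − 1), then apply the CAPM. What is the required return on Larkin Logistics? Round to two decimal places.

4.55%

Mean R_i = (6.0 + 3.5 + 8.8 − 0.7 + 2.2 + 3.5) / 6 = 3.8833%
Mean R_m = (6.1 − 2.2 + 11.3 − 4.9 + 8.3 + 10.8) / 6 = 4.9000%
Σ(R_i − R̄_i)(R_m − R̄_m) = 73.6600  ⇒  Cov = 73.6600 / 5 = 14.7320
Σ(R_m − R̄_m)² = 235.2200  ⇒  Var(R_m) = 235.2200 / 5 = 47.0440
β = Cov / Var(R_m) = 14.7320 / 47.0440 = 0.3132
MRP = 8.6% − 2.7% = 5.90%
E(R) = R_f + β × MRP = 2.7% + 0.3132 × 5.9% = 4.55%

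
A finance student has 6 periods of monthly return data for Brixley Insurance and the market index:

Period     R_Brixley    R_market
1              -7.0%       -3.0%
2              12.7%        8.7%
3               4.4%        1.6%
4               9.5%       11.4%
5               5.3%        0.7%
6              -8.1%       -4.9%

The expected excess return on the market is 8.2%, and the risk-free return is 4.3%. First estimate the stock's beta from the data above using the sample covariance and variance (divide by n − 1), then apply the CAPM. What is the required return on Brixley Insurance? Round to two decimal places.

Mean R_i = (-7.0 + 12.7 + 4.4 + 9.5 + 5.3 − 8.1) / 6 = 2.8000%
Mean R_m = (-3.0 + 8.7 + 1.6 + 11.4 + 0.7 − 4.9) / 6 = 2.4167%
Σ(R_i − R̄_i)(R_m − R̄_m) = 249.6300  ⇒  Cov = 249.6300 / 5 = 49.9260
Σ(R_m − R̄_m)² = 206.6683  ⇒  Var(R_m) = 206.6683 / 5 = 41.3337
β = Cov / Var(R_m) = 49.9260 / 41.3337 = 1.2079
E(R) = R_f + β × MRP = 4.3% + 1.2079 × 8.2% = 14.20%

14.20%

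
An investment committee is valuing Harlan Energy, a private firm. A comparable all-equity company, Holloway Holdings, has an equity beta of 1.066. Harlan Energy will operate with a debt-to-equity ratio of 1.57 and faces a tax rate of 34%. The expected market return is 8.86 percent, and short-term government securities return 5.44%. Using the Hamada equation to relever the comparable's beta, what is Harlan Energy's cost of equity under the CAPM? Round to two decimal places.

12.86%

β_L = β_U × [1 + (1 − t)(D/E)] = 1.066 × [1 + (1 − 0.34) × 1.57]
    = 1.066 × [1 + 0.66 × 1.57] = 1.066 × 2.0362 = 2.1706
MRP = 8.86% − 5.44% = 3.42%
E(R) = R_f + β_L × MRP = 5.44% + 2.1706 × 3.42% = 12.86%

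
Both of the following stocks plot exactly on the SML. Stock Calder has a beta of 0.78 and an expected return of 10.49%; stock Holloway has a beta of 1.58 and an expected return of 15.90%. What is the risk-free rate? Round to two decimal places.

5.22%

Both satisfy E(R) = R_f + β·MRP, so the slope of the SML is
MRP = (15.90% − 10.49%) / (1.58 − 0.78) = 5.41% / 0.80 = 6.7625%
R_f = E(R_Calder) − β_Calder·MRP = 10.49% − 0.78 × 6.7625% = 5.2153%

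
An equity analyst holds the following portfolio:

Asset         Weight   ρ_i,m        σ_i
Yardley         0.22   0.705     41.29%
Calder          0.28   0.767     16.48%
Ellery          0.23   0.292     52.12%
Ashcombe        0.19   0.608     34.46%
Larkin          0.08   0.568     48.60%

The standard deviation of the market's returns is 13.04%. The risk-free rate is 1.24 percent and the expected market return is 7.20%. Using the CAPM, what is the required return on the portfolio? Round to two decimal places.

10.21%

β_Yardley = 0.705 × 41.29% / 13.04% = 2.2323
β_Calder = 0.767 × 16.48% / 13.04% = 0.9693
β_Ellery = 0.292 × 52.12% / 13.04% = 1.1671
β_Ashcombe = 0.608 × 34.46% / 13.04% = 1.6067
β_Larkin = 0.568 × 48.60% / 13.04% = 2.1169
β_P = Σ w_i β_i = 0.22×2.2323 + 0.28×0.9693 + 0.23×1.1671 + 0.19×1.6067 + 0.08×2.1169 = 1.5056
MRP = 7.20% − 1.24% = 5.96%
E(R_P) = R_f + β_P × MRP = 1.24% + 1.5056 × 5.96% = 10.21%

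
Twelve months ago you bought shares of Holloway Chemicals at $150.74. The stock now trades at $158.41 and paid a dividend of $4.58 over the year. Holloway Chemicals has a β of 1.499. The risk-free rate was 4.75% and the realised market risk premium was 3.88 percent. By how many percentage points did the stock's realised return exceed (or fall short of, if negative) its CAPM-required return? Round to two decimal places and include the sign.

Realised HPR = (P1 + D1 − P0) / P0 = (158.41 + 4.58 − 150.74) / 150.74 = 12.25 / 150.74 = 8.1266%
CAPM required = R_f + β·MRP = 4.75% + 1.499 × 3.88% = 10.56612%
α = realised − required = 8.1266% − 10.56612% = -2.44%

-2.44%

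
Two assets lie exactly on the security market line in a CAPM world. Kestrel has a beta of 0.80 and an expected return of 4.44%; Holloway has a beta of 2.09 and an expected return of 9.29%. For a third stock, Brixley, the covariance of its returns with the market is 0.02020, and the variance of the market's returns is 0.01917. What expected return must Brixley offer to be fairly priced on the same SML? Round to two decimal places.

MRP = (9.29% − 4.44%) / (2.09 − 0.80) = 3.7597%
R_f = 4.44% − 0.80 × 3.7597% = 1.4322%
β_Brixley = Cov / Var(R_m) = 0.02020 / 0.01917 = 1.0537
E(R_Brixley) = R_f + β × MRP = 1.4322% + 1.0537 × 3.7597% = 5.39%

5.39%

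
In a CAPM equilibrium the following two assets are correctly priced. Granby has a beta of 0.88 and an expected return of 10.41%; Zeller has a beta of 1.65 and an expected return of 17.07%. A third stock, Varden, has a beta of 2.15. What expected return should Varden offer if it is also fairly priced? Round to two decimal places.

21.39%

MRP (SML slope) = (17.07% − 10.41%) / (1.65 − 0.88) = 6.66% / 0.77 = 8.6494%
R_f (intercept) = 10.41% − 0.88 × 8.6494% = 2.7985%
E(R_Varden) = R_f + β × MRP = 2.7985% + 2.15 × 8.6494% = 21.39%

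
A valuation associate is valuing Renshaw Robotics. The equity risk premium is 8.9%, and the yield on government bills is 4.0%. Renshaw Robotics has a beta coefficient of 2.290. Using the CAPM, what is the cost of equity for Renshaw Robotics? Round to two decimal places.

24.38%

E(R) = R_f + β × MRP = 4.0% + 2.290 × 8.9% = 24.38%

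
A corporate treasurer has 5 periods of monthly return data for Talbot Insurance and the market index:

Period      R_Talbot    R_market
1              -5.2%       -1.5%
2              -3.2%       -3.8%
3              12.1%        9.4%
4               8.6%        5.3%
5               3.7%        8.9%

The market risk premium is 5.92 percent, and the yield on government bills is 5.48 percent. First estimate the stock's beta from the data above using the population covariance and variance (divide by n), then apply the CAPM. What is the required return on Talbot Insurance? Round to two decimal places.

11.74%

Mean R_i = (-5.2 − 3.2 + 12.1 + 8.6 + 3.7) / 5 = 3.2000%
Mean R_m = (-1.5 − 3.8 + 9.4 + 5.3 + 8.9) / 5 = 3.6600%
Σ(R_i − R̄_i)(R_m − R̄_m) = 153.6500  ⇒  Cov = 153.6500 / 5 = 30.7300
Σ(R_m − R̄_m)² = 145.3720  ⇒  Var(R_m) = 145.3720 / 5 = 29.0744
β = Cov / Var(R_m) = 30.7300 / 29.0744 = 1.0569
E(R) = R_f + β × MRP = 5.48% + 1.0569 × 5.92% = 11.74%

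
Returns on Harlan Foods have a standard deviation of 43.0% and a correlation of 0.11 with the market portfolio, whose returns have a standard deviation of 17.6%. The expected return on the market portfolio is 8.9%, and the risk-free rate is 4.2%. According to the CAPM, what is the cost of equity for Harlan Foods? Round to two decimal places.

β = ρ × σ_i / σ_m = 0.11 × 43.0% / 17.6% = 0.2688
MRP = 8.9% − 4.2% = 4.70%
E(R) = 4.2% + 0.2688 × 4.7% = 5.46%

5.46%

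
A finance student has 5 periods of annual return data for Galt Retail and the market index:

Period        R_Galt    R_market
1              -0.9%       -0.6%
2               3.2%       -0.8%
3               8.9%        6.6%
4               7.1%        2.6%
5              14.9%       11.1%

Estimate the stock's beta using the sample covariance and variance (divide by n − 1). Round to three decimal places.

1.116

Mean R_i = (-0.9 + 3.2 + 8.9 + 7.1 + 14.9) / 5 = 6.6400%
Mean R_m = (-0.6 − 0.8 + 6.6 + 2.6 + 11.1) / 5 = 3.7800%
Σ(R_i − R̄_i)(R_m − R̄_m) = 115.0740  ⇒  Cov = 115.0740 / 4 = 28.7685
Σ(R_m − R̄_m)² = 103.0880  ⇒  Var(R_m) = 103.0880 / 4 = 25.7720
β = Cov / Var(R_m) = 28.7685 / 25.7720 = 1.1163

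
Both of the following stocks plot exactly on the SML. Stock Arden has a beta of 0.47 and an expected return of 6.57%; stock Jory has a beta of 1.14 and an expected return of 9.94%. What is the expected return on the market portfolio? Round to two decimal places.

Both satisfy E(R) = R_f + β·MRP, so the slope of the SML is
MRP = (9.94% − 6.57%) / (1.14 − 0.47) = 3.37% / 0.67 = 5.0299%
R_f = E(R_Arden) − β_Arden·MRP = 6.57% − 0.47 × 5.0299% = 4.2059%
E(R_m) = R_f + MRP = 4.2059% + 5.0299% = 9.24%

9.24%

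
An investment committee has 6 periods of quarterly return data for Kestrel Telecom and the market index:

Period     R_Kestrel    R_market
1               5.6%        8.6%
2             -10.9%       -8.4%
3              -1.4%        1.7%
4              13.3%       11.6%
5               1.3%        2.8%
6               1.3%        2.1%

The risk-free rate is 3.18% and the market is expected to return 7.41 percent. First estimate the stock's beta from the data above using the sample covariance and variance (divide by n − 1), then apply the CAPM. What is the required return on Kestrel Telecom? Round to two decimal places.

Mean R_i = (5.6 − 10.9 − 1.4 + 13.3 + 1.3 + 1.3) / 6 = 1.5333%
Mean R_m = (8.6 − 8.4 + 1.7 + 11.6 + 2.8 + 2.1) / 6 = 3.0667%
Σ(R_i − R̄_i)(R_m − R̄_m) = 269.7767  ⇒  Cov = 269.7767 / 5 = 53.9553
Σ(R_m − R̄_m)² = 237.7933  ⇒  Var(R_m) = 237.7933 / 5 = 47.5587
β = Cov / Var(R_m) = 53.9553 / 47.5587 = 1.1345
MRP = 7.41% − 3.18% = 4.23%
E(R) = R_f + β × MRP = 3.18% + 1.1345 × 4.23% = 7.98%

7.98%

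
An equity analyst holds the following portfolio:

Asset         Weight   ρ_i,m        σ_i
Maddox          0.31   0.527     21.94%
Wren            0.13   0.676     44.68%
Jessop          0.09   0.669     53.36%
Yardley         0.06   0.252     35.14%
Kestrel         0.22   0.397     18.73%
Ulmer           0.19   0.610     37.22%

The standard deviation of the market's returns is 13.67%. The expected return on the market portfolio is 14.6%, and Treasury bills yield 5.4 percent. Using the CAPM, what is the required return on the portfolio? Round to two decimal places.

16.98%

β_Maddox = 0.527 × 21.94% / 13.67% = 0.8458
β_Wren = 0.676 × 44.68% / 13.67% = 2.2095
β_Jessop = 0.669 × 53.36% / 13.67% = 2.6114
β_Yardley = 0.252 × 35.14% / 13.67% = 0.6478
β_Kestrel = 0.397 × 18.73% / 13.67% = 0.5440
β_Ulmer = 0.610 × 37.22% / 13.67% = 1.6609
β_P = Σ w_i β_i = 0.31×0.8458 + 0.13×2.2095 + 0.09×2.6114 + 0.06×0.6478 + 0.22×0.5440 + 0.19×1.6609 = 1.2586
MRP = 14.6% − 5.4% = 9.20%
E(R_P) = R_f + β_P × MRP = 5.4% + 1.2586 × 9.2% = 16.98%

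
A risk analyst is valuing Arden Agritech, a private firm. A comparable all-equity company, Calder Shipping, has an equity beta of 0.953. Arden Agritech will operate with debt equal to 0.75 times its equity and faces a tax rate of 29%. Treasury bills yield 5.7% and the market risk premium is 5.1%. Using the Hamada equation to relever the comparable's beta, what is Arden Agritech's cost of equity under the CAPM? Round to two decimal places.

13.15%

β_L = β_U × [1 + (1 − t)(D/E)] = 0.953 × [1 + (1 − 0.29) × 0.75]
    = 0.953 × [1 + 0.71 × 0.75] = 0.953 × 1.5325 = 1.4605
E(R) = R_f + β_L × MRP = 5.7% + 1.4605 × 5.1% = 13.15%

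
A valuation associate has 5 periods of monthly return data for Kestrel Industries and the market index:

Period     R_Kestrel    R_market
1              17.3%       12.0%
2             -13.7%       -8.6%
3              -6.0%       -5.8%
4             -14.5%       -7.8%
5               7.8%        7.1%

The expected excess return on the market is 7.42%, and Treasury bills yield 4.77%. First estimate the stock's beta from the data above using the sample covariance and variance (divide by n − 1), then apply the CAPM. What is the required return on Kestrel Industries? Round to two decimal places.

15.52%

Mean R_i = (17.3 − 13.7 − 6.0 − 14.5 + 7.8) / 5 = -1.8200%
Mean R_m = (12.0 − 8.6 − 5.8 − 7.8 + 7.1) / 5 = -0.6200%
Σ(R_i − R̄_i)(R_m − R̄_m) = 523.0580  ⇒  Cov = 523.0580 / 4 = 130.7645
Σ(R_m − R̄_m)² = 360.9280  ⇒  Var(R_m) = 360.9280 / 4 = 90.2320
β = Cov / Var(R_m) = 130.7645 / 90.2320 = 1.4492
E(R) = R_f + β × MRP = 4.77% + 1.4492 × 7.42% = 15.52%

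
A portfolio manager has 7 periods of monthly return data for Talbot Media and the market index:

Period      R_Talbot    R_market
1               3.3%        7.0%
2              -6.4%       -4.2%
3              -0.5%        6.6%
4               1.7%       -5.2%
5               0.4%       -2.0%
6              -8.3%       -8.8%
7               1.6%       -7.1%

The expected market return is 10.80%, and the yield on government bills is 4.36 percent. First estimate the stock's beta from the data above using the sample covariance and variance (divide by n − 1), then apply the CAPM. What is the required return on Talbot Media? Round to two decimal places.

6.56%

Mean R_i = (3.3 − 6.4 − 0.5 + 1.7 + 0.4 − 8.3 + 1.6) / 7 = -1.1714%
Mean R_m = (7.0 − 4.2 + 6.6 − 5.2 − 2.0 − 8.8 − 7.1) / 7 = -1.9571%
Σ(R_i − R̄_i)(R_m − R̄_m) = 82.6714  ⇒  Cov = 82.6714 / 6 = 13.7786
Σ(R_m − R̄_m)² = 242.2771  ⇒  Var(R_m) = 242.2771 / 6 = 40.3795
β = Cov / Var(R_m) = 13.7786 / 40.3795 = 0.3412
MRP = 10.80% − 4.36% = 6.44%
E(R) = R_f + β × MRP = 4.36% + 0.3412 × 6.44% = 6.56%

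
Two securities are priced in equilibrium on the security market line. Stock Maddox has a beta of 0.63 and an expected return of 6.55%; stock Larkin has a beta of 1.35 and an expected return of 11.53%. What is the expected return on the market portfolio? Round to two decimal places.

9.11%

Both satisfy E(R) = R_f + β·MRP, so the slope of the SML is
MRP = (11.53% − 6.55%) / (1.35 − 0.63) = 4.98% / 0.72 = 6.9167%
R_f = E(R_Maddox) − β_Maddox·MRP = 6.55% − 0.63 × 6.9167% = 2.1925%
E(R_m) = R_f + MRP = 2.1925% + 6.9167% = 9.11%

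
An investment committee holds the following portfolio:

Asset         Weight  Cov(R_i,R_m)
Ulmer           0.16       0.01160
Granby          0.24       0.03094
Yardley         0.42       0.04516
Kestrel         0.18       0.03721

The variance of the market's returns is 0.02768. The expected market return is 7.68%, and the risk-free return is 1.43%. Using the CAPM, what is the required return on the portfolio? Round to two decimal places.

β_Ulmer = 0.01160 / 0.02768 = 0.4191
β_Granby = 0.03094 / 0.02768 = 1.1178
β_Yardley = 0.04516 / 0.02768 = 1.6315
β_Kestrel = 0.03721 / 0.02768 = 1.3443
β_P = Σ w_i β_i = 0.16×0.4191 + 0.24×1.1178 + 0.42×1.6315 + 0.18×1.3443 = 1.2625
MRP = 7.68% − 1.43% = 6.25%
E(R_P) = R_f + β_P × MRP = 1.43% + 1.2625 × 6.25% = 9.32%

9.32%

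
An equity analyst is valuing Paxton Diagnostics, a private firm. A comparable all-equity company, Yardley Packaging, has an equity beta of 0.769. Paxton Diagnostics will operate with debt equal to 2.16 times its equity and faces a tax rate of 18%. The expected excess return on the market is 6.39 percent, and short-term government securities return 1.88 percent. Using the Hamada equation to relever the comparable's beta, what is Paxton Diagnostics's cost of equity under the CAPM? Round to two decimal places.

β_L = β_U × [1 + (1 − t)(D/E)] = 0.769 × [1 + (1 − 0.18) × 2.16]
    = 0.769 × [1 + 0.82 × 2.16] = 0.769 × 2.7712 = 2.1311
E(R) = R_f + β_L × MRP = 1.88% + 2.1311 × 6.39% = 15.50%

15.50%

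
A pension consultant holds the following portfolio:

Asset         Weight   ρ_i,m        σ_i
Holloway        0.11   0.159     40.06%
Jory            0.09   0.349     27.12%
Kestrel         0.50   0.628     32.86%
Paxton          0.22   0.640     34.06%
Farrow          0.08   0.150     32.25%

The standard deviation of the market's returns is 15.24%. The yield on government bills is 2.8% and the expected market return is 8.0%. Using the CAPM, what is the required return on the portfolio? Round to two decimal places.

8.62%

β_Holloway = 0.159 × 40.06% / 15.24% = 0.4179
β_Jory = 0.349 × 27.12% / 15.24% = 0.6211
β_Kestrel = 0.628 × 32.86% / 15.24% = 1.3541
β_Paxton = 0.640 × 34.06% / 15.24% = 1.4303
β_Farrow = 0.150 × 32.25% / 15.24% = 0.3174
β_P = Σ w_i β_i = 0.11×0.4179 + 0.09×0.6211 + 0.50×1.3541 + 0.22×1.4303 + 0.08×0.3174 = 1.1190
MRP = 8.0% − 2.8% = 5.20%
E(R_P) = R_f + β_P × MRP = 2.8% + 1.1190 × 5.2% = 8.62%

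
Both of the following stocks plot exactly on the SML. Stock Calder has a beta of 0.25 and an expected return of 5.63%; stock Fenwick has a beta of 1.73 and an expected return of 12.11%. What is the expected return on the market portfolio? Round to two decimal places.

Both satisfy E(R) = R_f + β·MRP, so the slope of the SML is
MRP = (12.11% − 5.63%) / (1.73 − 0.25) = 6.48% / 1.48 = 4.3784%
R_f = E(R_Calder) − β_Calder·MRP = 5.63% − 0.25 × 4.3784% = 4.5354%
E(R_m) = R_f + MRP = 4.5354% + 4.3784% = 8.91%

8.91%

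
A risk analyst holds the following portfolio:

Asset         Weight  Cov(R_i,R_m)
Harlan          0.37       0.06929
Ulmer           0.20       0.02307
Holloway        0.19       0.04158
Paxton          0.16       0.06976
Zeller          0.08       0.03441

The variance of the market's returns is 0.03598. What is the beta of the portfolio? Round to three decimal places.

β_Harlan = 0.06929 / 0.03598 = 1.9258
β_Ulmer = 0.02307 / 0.03598 = 0.6412
β_Holloway = 0.04158 / 0.03598 = 1.1556
β_Paxton = 0.06976 / 0.03598 = 1.9389
β_Zeller = 0.03441 / 0.03598 = 0.9564
β_P = Σ w_i β_i = 0.37×1.9258 + 0.20×0.6412 + 0.19×1.1556 + 0.16×1.9389 + 0.08×0.9564 = 1.4471

1.447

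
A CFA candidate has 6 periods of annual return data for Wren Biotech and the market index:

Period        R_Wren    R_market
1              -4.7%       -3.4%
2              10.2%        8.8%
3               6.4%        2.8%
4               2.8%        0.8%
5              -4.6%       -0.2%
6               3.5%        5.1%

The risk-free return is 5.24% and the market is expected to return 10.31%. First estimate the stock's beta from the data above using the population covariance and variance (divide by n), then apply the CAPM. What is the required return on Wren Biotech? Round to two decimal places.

11.52%

Mean R_i = (-4.7 + 10.2 + 6.4 + 2.8 − 4.6 + 3.5) / 6 = 2.2667%
Mean R_m = (-3.4 + 8.8 + 2.8 + 0.8 − 0.2 + 5.1) / 6 = 2.3167%
Σ(R_i − R̄_i)(R_m − R̄_m) = 113.1633  ⇒  Cov = 113.1633 / 6 = 18.8606
Σ(R_m − R̄_m)² = 91.3283  ⇒  Var(R_m) = 91.3283 / 6 = 15.2214
β = Cov / Var(R_m) = 18.8606 / 15.2214 = 1.2391
MRP = 10.31% − 5.24% = 5.07%
E(R) = R_f + β × MRP = 5.24% + 1.2391 × 5.07% = 11.52%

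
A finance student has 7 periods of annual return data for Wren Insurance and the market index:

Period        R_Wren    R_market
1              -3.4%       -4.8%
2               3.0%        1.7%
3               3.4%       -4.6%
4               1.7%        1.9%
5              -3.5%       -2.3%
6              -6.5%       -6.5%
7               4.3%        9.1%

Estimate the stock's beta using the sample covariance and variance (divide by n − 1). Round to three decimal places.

0.553

Mean R_i = (-3.4 + 3.0 + 3.4 + 1.7 − 3.5 − 6.5 + 4.3) / 7 = -0.1429%
Mean R_m = (-4.8 + 1.7 − 4.6 + 1.9 − 2.3 − 6.5 + 9.1) / 7 = -0.7857%
Σ(R_i − R̄_i)(R_m − R̄_m) = 97.6543  ⇒  Cov = 97.6543 / 6 = 16.2757
Σ(R_m − R̄_m)² = 176.7286  ⇒  Var(R_m) = 176.7286 / 6 = 29.4548
β = Cov / Var(R_m) = 16.2757 / 29.4548 = 0.5526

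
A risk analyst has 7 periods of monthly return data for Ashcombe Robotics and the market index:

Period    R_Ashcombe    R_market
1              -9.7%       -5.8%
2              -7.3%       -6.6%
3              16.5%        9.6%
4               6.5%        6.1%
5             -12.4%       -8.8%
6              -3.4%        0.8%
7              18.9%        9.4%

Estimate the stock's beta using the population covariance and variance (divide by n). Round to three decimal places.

Mean R_i = (-9.7 − 7.3 + 16.5 + 6.5 − 12.4 − 3.4 + 18.9) / 7 = 1.3000%
Mean R_m = (-5.8 − 6.6 + 9.6 + 6.1 − 8.8 + 0.8 + 9.4) / 7 = 0.6714%
Σ(R_i − R̄_i)(R_m − R̄_m) = 580.4400  ⇒  Cov = 580.4400 / 7 = 82.9200
Σ(R_m − R̄_m)² = 369.8543  ⇒  Var(R_m) = 369.8543 / 7 = 52.8363
β = Cov / Var(R_m) = 82.9200 / 52.8363 = 1.5694

1.569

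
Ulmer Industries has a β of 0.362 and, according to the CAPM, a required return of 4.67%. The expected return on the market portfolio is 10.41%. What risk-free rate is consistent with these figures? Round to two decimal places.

1.41%

E(R) = R_f + β(E(R_m) − R_f) = R_f(1 − β) + β·E(R_m)
4.67% = R_f × (1 − 0.362) + 0.362 × 10.41%
4.67% = R_f × 0.638 + 3.76842%
R_f = (4.67% − 3.76842%) / 0.638 = 1.41%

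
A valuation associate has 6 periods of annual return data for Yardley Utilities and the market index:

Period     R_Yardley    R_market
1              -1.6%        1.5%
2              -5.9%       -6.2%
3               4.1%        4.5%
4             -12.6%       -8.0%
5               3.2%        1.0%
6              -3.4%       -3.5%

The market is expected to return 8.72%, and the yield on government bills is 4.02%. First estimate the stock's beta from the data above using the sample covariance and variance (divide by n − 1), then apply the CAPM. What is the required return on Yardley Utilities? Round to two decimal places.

9.53%

Mean R_i = (-1.6 − 5.9 + 4.1 − 12.6 + 3.2 − 3.4) / 6 = -2.7000%
Mean R_m = (1.5 − 6.2 + 4.5 − 8.0 + 1.0 − 3.5) / 6 = -1.7833%
Σ(R_i − R̄_i)(R_m − R̄_m) = 139.6400  ⇒  Cov = 139.6400 / 5 = 27.9280
Σ(R_m − R̄_m)² = 119.1083  ⇒  Var(R_m) = 119.1083 / 5 = 23.8217
β = Cov / Var(R_m) = 27.9280 / 23.8217 = 1.1724
MRP = 8.72% − 4.02% = 4.70%
E(R) = R_f + β × MRP = 4.02% + 1.1724 × 4.70% = 9.53%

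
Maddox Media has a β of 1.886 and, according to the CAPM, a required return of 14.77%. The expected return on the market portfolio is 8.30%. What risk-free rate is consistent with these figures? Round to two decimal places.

1.00%

E(R) = R_f + β(E(R_m) − R_f) = R_f(1 − β) + β·E(R_m)
14.77% = R_f × (1 − 1.886) + 1.886 × 8.30%
14.77% = R_f × -0.886 + 15.65380%
R_f = (14.77% − 15.65380%) / -0.886 = 1.00%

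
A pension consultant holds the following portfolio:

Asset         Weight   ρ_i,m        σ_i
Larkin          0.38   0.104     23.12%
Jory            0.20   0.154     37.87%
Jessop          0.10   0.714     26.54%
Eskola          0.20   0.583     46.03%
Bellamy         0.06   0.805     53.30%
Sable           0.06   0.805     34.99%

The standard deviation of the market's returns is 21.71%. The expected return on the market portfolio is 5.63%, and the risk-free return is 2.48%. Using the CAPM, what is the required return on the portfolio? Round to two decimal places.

4.45%

β_Larkin = 0.104 × 23.12% / 21.71% = 0.1108
β_Jory = 0.154 × 37.87% / 21.71% = 0.2686
β_Jessop = 0.714 × 26.54% / 21.71% = 0.8728
β_Eskola = 0.583 × 46.03% / 21.71% = 1.2361
β_Bellamy = 0.805 × 53.30% / 21.71% = 1.9763
β_Sable = 0.805 × 34.99% / 21.71% = 1.2974
β_P = Σ w_i β_i = 0.38×0.1108 + 0.20×0.2686 + 0.10×0.8728 + 0.20×1.2361 + 0.06×1.9763 + 0.06×1.2974 = 0.6267
MRP = 5.63% − 2.48% = 3.15%
E(R_P) = R_f + β_P × MRP = 2.48% + 0.6267 × 3.15% = 4.45%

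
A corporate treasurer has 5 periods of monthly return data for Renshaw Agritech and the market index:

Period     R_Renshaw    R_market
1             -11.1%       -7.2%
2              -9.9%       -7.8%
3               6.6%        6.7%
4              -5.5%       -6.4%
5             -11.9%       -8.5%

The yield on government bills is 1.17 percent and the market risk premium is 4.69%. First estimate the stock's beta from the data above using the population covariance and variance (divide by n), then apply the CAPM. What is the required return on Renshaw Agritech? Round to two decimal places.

6.64%

Mean R_i = (-11.1 − 9.9 + 6.6 − 5.5 − 11.9) / 5 = -6.3600%
Mean R_m = (-7.2 − 7.8 + 6.7 − 6.4 − 8.5) / 5 = -4.6400%
Σ(R_i − R̄_i)(R_m − R̄_m) = 190.1580  ⇒  Cov = 190.1580 / 5 = 38.0316
Σ(R_m − R̄_m)² = 163.1320  ⇒  Var(R_m) = 163.1320 / 5 = 32.6264
β = Cov / Var(R_m) = 38.0316 / 32.6264 = 1.1657
E(R) = R_f + β × MRP = 1.17% + 1.1657 × 4.69% = 6.64%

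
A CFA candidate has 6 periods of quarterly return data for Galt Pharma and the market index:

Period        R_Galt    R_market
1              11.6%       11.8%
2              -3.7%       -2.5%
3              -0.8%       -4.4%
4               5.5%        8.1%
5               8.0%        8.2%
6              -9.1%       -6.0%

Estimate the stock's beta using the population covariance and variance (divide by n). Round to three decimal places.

Mean R_i = (11.6 − 3.7 − 0.8 + 5.5 + 8.0 − 9.1) / 6 = 1.9167%
Mean R_m = (11.8 − 2.5 − 4.4 + 8.1 + 8.2 − 6.0) / 6 = 2.5333%
Σ(R_i − R̄_i)(R_m − R̄_m) = 285.2667  ⇒  Cov = 285.2667 / 6 = 47.5445
Σ(R_m − R̄_m)² = 295.1933  ⇒  Var(R_m) = 295.1933 / 6 = 49.1989
β = Cov / Var(R_m) = 47.5445 / 49.1989 = 0.9664

0.966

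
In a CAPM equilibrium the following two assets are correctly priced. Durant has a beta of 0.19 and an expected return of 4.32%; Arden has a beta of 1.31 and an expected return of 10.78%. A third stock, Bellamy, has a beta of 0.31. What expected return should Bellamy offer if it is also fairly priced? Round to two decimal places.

MRP (SML slope) = (10.78% − 4.32%) / (1.31 − 0.19) = 6.46% / 1.12 = 5.7679%
R_f (intercept) = 4.32% − 0.19 × 5.7679% = 3.2241%
E(R_Bellamy) = R_f + β × MRP = 3.2241% + 0.31 × 5.7679% = 5.01%

5.01%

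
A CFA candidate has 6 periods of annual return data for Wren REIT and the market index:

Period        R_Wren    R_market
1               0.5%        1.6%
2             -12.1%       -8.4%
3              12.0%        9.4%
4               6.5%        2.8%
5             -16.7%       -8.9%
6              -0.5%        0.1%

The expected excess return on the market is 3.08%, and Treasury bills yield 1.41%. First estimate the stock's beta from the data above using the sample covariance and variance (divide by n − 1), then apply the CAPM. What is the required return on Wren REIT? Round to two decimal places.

6.11%

Mean R_i = (0.5 − 12.1 + 12.0 + 6.5 − 16.7 − 0.5) / 6 = -1.7167%
Mean R_m = (1.6 − 8.4 + 9.4 + 2.8 − 8.9 + 0.1) / 6 = -0.5667%
Σ(R_i − R̄_i)(R_m − R̄_m) = 376.1833  ⇒  Cov = 376.1833 / 5 = 75.2367
Σ(R_m − R̄_m)² = 246.6133  ⇒  Var(R_m) = 246.6133 / 5 = 49.3227
β = Cov / Var(R_m) = 75.2367 / 49.3227 = 1.5254
E(R) = R_f + β × MRP = 1.41% + 1.5254 × 3.08% = 6.11%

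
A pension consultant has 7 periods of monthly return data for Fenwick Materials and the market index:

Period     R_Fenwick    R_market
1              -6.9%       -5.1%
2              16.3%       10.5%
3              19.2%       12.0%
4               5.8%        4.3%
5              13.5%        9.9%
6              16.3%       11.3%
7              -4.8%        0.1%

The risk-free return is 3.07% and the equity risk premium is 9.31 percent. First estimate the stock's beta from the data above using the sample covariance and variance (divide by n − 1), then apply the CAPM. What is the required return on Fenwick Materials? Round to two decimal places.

17.88%

Mean R_i = (-6.9 + 16.3 + 19.2 + 5.8 + 13.5 + 16.3 − 4.8) / 7 = 8.4857%
Mean R_m = (-5.1 + 10.5 + 12.0 + 4.3 + 9.9 + 11.3 + 0.1) / 7 = 6.1429%
Σ(R_i − R̄_i)(R_m − R̄_m) = 414.1543  ⇒  Cov = 414.1543 / 6 = 69.0257
Σ(R_m − R̄_m)² = 260.3171  ⇒  Var(R_m) = 260.3171 / 6 = 43.3862
β = Cov / Var(R_m) = 69.0257 / 43.3862 = 1.5910
E(R) = R_f + β × MRP = 3.07% + 1.5910 × 9.31% = 17.88%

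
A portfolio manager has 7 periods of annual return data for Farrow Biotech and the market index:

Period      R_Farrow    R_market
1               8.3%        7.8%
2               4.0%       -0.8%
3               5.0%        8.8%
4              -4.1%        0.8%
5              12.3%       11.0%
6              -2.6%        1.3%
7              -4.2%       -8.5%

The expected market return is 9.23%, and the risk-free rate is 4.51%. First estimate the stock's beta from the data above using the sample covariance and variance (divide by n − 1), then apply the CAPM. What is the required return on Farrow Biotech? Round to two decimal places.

8.21%

Mean R_i = (8.3 + 4.0 + 5.0 − 4.1 + 12.3 − 2.6 − 4.2) / 7 = 2.6714%
Mean R_m = (7.8 − 0.8 + 8.8 + 0.8 + 11.0 + 1.3 − 8.5) / 7 = 2.9143%
Σ(R_i − R̄_i)(R_m − R̄_m) = 215.3829  ⇒  Cov = 215.3829 / 6 = 35.8972
Σ(R_m − R̄_m)² = 275.0486  ⇒  Var(R_m) = 275.0486 / 6 = 45.8414
β = Cov / Var(R_m) = 35.8972 / 45.8414 = 0.7831
MRP = 9.23% − 4.51% = 4.72%
E(R) = R_f + β × MRP = 4.51% + 0.7831 × 4.72% = 8.21%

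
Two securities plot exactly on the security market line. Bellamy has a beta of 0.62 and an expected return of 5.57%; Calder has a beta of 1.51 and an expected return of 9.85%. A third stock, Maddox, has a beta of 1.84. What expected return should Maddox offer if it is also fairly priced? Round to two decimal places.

11.44%

MRP (SML slope) = (9.85% − 5.57%) / (1.51 − 0.62) = 4.28% / 0.89 = 4.8090%
R_f (intercept) = 5.57% − 0.62 × 4.8090% = 2.5884%
E(R_Maddox) = R_f + β × MRP = 2.5884% + 1.84 × 4.8090% = 11.44%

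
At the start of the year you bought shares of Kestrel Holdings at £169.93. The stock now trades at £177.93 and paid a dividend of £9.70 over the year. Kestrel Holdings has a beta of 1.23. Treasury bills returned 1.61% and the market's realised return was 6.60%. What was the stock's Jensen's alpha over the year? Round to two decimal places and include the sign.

Realised HPR = (P1 + D1 − P0) / P0 = (177.93 + 9.70 − 169.93) / 169.93 = 17.70 / 169.93 = 10.4161%
MRP = 6.60% − 1.61% = 4.99%
CAPM required = R_f + β·MRP = 1.61% + 1.23 × 4.99% = 7.7477%
α = realised − required = 10.4161% − 7.7477% = +2.67%

+2.67%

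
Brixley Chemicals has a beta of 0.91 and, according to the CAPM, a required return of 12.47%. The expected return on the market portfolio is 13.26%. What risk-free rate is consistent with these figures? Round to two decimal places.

E(R) = R_f + β(E(R_m) − R_f) = R_f(1 − β) + β·E(R_m)
12.47% = R_f × (1 − 0.91) + 0.91 × 13.26%
12.47% = R_f × 0.09 + 12.0666%
R_f = (12.47% − 12.0666%) / 0.09 = 4.48%

4.48%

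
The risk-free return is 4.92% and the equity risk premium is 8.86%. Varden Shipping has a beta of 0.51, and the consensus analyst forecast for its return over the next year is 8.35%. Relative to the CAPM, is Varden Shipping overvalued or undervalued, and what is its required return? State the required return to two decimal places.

Overvalued; required return 9.44%

Required return = R_f + β·MRP = 4.92% + 0.51 × 8.86% = 9.44%
Forecast 8.35% < required 9.44% → the stock plots below the SML → overvalued.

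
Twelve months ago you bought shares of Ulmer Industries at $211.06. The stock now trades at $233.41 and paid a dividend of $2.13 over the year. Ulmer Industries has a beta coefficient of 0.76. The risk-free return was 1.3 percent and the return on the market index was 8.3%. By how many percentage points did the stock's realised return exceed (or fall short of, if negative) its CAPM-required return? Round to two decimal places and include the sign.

+4.98%

Realised HPR = (P1 + D1 − P0) / P0 = (233.41 + 2.13 − 211.06) / 211.06 = 24.48 / 211.06 = 11.5986%
MRP = 8.3% − 1.3% = 7.00%
CAPM required = R_f + β·MRP = 1.3% + 0.76 × 7.0% = 6.6200%
α = realised − required = 11.5986% − 6.6200% = +4.98%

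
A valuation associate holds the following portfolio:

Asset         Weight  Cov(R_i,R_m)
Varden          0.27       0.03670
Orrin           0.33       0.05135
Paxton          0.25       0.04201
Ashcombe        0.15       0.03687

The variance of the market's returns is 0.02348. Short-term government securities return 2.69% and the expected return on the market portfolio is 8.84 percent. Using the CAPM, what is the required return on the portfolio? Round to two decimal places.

13.92%

β_Varden = 0.03670 / 0.02348 = 1.5630
β_Orrin = 0.05135 / 0.02348 = 2.1870
β_Paxton = 0.04201 / 0.02348 = 1.7892
β_Ashcombe = 0.03687 / 0.02348 = 1.5703
β_P = Σ w_i β_i = 0.27×1.5630 + 0.33×2.1870 + 0.25×1.7892 + 0.15×1.5703 = 1.8266
MRP = 8.84% − 2.69% = 6.15%
E(R_P) = R_f + β_P × MRP = 2.69% + 1.8266 × 6.15% = 13.92%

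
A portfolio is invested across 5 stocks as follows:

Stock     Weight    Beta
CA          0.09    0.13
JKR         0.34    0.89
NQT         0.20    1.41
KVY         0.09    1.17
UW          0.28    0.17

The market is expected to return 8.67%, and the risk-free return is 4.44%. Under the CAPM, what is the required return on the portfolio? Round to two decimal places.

β_P = Σ w_i β_i = 0.09×0.13 + 0.34×0.89 + 0.20×1.41 + 0.09×1.17 + 0.28×0.17 = 0.7492
MRP = 8.67% − 4.44% = 4.23%
E(R_P) = R_f + β_P × MRP = 4.44% + 0.7492 × 4.23% = 7.61%

7.61%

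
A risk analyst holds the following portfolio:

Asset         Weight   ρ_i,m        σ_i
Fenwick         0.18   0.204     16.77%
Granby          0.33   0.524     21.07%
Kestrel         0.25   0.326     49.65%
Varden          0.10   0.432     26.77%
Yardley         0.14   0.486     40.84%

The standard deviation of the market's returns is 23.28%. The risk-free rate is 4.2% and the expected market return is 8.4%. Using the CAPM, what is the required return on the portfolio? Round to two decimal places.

β_Fenwick = 0.204 × 16.77% / 23.28% = 0.1470
β_Granby = 0.524 × 21.07% / 23.28% = 0.4743
β_Kestrel = 0.326 × 49.65% / 23.28% = 0.6953
β_Varden = 0.432 × 26.77% / 23.28% = 0.4968
β_Yardley = 0.486 × 40.84% / 23.28% = 0.8526
β_P = Σ w_i β_i = 0.18×0.1470 + 0.33×0.4743 + 0.25×0.6953 + 0.10×0.4968 + 0.14×0.8526 = 0.5258
MRP = 8.4% − 4.2% = 4.20%
E(R_P) = R_f + β_P × MRP = 4.2% + 0.5258 × 4.2% = 6.41%

6.41%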